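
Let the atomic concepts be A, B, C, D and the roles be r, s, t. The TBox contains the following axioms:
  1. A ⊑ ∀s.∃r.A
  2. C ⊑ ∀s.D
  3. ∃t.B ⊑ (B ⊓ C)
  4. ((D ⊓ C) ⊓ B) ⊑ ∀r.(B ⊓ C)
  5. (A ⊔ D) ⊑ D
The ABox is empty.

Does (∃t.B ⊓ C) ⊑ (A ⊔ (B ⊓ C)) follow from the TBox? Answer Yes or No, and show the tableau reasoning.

Yes

1. (∃t.B ⊓ C) ⊑ (A ⊔ (B ⊓ C))  ⇔  ((∃t.B ⊓ C) ⊓ (¬A ⊓ (¬B ⊔ ¬C))) unsat w.r.t. T
   all branches close; clash {C, ¬C} at x₀
2. Hence (∃t.B ⊓ C) ⊑ (A ⊔ (B ⊓ C)): entailed.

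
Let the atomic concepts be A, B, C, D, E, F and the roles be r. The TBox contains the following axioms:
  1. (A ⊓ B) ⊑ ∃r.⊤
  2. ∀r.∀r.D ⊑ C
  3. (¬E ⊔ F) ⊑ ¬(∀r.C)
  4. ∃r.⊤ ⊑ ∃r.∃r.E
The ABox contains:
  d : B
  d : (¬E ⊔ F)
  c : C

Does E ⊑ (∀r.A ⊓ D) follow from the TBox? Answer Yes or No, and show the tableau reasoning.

1. E ⊑ (∀r.A ⊓ D)  ⇔  (E ⊓ (∃r.¬A ⊔ ¬D)) unsat w.r.t. T
   open: L(x₀) ⊇ {C, E, ¬A, ¬D, ¬F, …}
2. Hence E ⊑ (∀r.A ⊓ D): not entailed.

No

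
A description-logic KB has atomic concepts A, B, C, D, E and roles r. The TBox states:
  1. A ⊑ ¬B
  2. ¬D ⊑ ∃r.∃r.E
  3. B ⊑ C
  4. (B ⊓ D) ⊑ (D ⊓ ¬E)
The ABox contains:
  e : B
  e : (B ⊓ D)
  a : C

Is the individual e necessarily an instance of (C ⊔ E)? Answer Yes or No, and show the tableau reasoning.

Yes

1. e : (C ⊔ E)?  L(e) = {B, (B ⊓ D)} ∪ {(¬C ⊓ ¬E)}
   clash {B, ¬B} at e — e ∈ (C ⊔ E)
2. Hence e : (C ⊔ E): entailed.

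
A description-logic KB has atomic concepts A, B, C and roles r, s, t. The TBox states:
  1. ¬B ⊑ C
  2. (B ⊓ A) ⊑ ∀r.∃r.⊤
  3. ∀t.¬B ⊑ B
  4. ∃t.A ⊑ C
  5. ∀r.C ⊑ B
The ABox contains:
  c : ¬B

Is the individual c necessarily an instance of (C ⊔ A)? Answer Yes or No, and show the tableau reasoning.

1. c : (C ⊔ A)?  L(c) = {¬B} ∪ {(¬C ⊓ ¬A)}
   clash {C, ¬C} at c — c ∈ (C ⊔ A)
2. Hence c : (C ⊔ A): entailed.

Yes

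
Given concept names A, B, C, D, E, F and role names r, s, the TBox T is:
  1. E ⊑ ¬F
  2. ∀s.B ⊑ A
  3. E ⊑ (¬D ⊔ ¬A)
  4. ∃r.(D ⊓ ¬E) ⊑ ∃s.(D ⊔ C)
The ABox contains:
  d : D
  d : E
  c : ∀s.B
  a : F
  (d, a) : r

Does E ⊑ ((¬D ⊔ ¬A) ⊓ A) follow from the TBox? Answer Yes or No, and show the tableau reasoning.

No

1. E ⊑ ((¬D ⊔ ¬A) ⊓ A)  ⇔  (E ⊓ ((D ⊓ A) ⊔ ¬A)) unsat w.r.t. T
   apply at x₀: E⊑¬F; E⊑(¬D ⊔ ¬A)
   open: L(x₀) ⊇ {E, ¬A, ¬F, ∀r.(¬D ⊔ E), ∃s.¬B} (+ ∃-successors)
2. Hence E ⊑ ((¬D ⊔ ¬A) ⊓ A): not entailed.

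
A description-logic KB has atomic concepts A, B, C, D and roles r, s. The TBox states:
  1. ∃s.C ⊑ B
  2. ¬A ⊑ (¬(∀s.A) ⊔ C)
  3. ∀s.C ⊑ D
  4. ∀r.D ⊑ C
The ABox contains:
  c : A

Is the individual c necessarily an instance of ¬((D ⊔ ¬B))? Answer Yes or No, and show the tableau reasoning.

No

1. c : ¬((D ⊔ ¬B))?  L(c) = {A} ∪ {(D ⊔ ¬B)}
   open: L(c) ⊇ {A, D, ∀s.¬C, ∃r.¬D} (+ ∃-successors) — c ∉ ¬((D ⊔ ¬B)) possible
2. Hence c : ¬((D ⊔ ¬B)): not entailed.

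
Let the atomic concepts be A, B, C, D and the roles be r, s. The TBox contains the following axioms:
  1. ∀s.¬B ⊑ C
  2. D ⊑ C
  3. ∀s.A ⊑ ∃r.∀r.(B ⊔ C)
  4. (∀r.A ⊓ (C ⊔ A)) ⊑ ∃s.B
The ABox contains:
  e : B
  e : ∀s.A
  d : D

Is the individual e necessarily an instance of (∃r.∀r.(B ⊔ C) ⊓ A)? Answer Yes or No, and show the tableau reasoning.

No

1. e : (∃r.∀r.(B ⊔ C) ⊓ A)?  L(e) = {B, ∀s.A} ∪ {(∀r.∃r.(¬B ⊓ ¬C) ⊔ ¬A)}
   apply at e: ∀s.A⊑∃r.∀r.(B ⊔ C)
   open: L(e) ⊇ {B, ¬A, ¬D, ∀s.A, ∃r.∀r.(B ⊔ C), …} (+ ∃-successors) — e ∉ (∃r.∀r.(B ⊔ C) ⊓ A) possible
2. Hence e : (∃r.∀r.(B ⊔ C) ⊓ A): not entailed.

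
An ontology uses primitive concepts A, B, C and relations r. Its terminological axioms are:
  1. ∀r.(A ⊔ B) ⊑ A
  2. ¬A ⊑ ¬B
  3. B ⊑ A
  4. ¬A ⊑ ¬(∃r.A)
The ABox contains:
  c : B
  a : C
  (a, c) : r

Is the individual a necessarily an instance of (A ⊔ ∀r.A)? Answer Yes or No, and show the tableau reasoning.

1. a : (A ⊔ ∀r.A)?  L(a) = {C} ∪ {(¬A ⊓ ∃r.¬A)}
   clash {A, ¬A} at a — a ∈ (A ⊔ ∀r.A)
2. Hence a : (A ⊔ ∀r.A): entailed.

Yes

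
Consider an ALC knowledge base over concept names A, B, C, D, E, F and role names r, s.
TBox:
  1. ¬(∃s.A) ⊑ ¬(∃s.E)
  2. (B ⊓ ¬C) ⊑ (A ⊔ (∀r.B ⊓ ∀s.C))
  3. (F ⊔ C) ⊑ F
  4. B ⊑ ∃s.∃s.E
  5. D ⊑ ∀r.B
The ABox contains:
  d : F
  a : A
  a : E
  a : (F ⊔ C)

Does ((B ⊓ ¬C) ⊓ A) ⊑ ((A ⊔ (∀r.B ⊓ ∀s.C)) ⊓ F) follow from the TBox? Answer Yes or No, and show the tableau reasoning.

No

1. ((B ⊓ ¬C) ⊓ A) ⊑ ((A ⊔ (∀r.B ⊓ ∀s.C)) ⊓ F)  ⇔  (((B ⊓ ¬C) ⊓ A) ⊓ ((¬A ⊓ (∃r.¬B ⊔ ∃s.¬C)) ⊔ ¬F)) unsat w.r.t. T
   apply at x₀: (B ⊓ ¬C)⊑(A ⊔ (∀r.B ⊓ ∀s.C)); B⊑∃s.∃s.E
   open: L(x₀) ⊇ {A, B, ¬C, ¬D, ¬F, …} (+ ∃-successors)
2. Hence ((B ⊓ ¬C) ⊓ A) ⊑ ((A ⊔ (∀r.B ⊓ ∀s.C)) ⊓ F): not entailed.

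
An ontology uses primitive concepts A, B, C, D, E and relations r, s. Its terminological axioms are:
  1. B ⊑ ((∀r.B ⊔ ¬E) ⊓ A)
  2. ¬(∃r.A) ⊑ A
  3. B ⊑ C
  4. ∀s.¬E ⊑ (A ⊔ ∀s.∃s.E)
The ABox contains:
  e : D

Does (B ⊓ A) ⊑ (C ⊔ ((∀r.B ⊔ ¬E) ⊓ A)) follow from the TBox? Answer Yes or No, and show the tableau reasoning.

Yes

1. (B ⊓ A) ⊑ (C ⊔ ((∀r.B ⊔ ¬E) ⊓ A))  ⇔  ((B ⊓ A) ⊓ (¬C ⊓ ((∃r.¬B ⊓ E) ⊔ ¬A))) unsat w.r.t. T
   all branches close; clash {C, ¬C} at x₀
2. Hence (B ⊓ A) ⊑ (C ⊔ ((∀r.B ⊔ ¬E) ⊓ A)): entailed.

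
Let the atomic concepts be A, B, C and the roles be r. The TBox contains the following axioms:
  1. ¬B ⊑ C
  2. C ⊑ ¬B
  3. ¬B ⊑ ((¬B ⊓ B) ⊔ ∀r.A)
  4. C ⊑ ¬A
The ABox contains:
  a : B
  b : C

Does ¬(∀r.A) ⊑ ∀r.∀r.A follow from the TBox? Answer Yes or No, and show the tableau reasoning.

No

1. ¬(∀r.A) ⊑ ∀r.∀r.A  ⇔  (∃r.¬A ⊓ ∃r.∃r.¬A) unsat w.r.t. T
   open: L(x₀) ⊇ {B, ¬C, ∃r.¬A, ∃r.∃r.¬A} (+ ∃-successors)
2. Hence ¬(∀r.A) ⊑ ∀r.∀r.A: not entailed.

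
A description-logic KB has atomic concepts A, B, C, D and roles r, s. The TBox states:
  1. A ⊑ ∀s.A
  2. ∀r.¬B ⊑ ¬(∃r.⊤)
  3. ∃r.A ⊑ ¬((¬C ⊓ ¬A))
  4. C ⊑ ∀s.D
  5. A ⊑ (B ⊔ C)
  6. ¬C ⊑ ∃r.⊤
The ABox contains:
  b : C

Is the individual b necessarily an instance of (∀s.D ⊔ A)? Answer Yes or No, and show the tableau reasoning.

1. b : (∀s.D ⊔ A)?  L(b) = {C} ∪ {(∃s.¬D ⊓ ¬A)}
   clash {D, ¬D} at an ∃-successor — b ∈ (∀s.D ⊔ A)
2. Hence b : (∀s.D ⊔ A): entailed.

Yes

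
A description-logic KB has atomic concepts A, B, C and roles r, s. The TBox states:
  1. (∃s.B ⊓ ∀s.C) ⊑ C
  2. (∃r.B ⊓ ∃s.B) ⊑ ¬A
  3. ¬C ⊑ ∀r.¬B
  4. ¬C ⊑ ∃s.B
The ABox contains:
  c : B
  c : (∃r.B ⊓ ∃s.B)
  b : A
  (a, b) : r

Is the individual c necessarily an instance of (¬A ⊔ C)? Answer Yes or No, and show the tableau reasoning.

Yes

1. c : (¬A ⊔ C)?  L(c) = {B, (∃r.B ⊓ ∃s.B)} ∪ {(A ⊓ ¬C)}
   clash {A, ¬A} at c — c ∈ (¬A ⊔ C)
2. Hence c : (¬A ⊔ C): entailed.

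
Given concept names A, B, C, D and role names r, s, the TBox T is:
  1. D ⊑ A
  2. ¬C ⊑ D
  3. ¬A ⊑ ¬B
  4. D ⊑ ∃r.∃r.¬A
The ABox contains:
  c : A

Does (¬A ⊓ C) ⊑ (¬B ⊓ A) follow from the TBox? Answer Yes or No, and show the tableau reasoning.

No

1. (¬A ⊓ C) ⊑ (¬B ⊓ A)  ⇔  ((¬A ⊓ C) ⊓ (B ⊔ ¬A)) unsat w.r.t. T
   apply at x₀: ¬A⊑¬B
   open: L(x₀) ⊇ {C, ¬A, ¬B, ¬D}
2. Hence (¬A ⊓ C) ⊑ (¬B ⊓ A): not entailed.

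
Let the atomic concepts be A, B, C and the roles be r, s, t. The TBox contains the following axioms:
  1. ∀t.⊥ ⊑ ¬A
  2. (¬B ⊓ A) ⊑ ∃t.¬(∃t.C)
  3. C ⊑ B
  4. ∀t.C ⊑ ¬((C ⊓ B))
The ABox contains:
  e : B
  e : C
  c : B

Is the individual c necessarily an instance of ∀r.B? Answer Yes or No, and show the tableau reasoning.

1. c : ∀r.B?  L(c) = {B} ∪ {∃r.¬B}
   open: L(c) ⊇ {B, ∃r.¬B, ∃t.¬C, ∃t.⊤} (+ ∃-successors) — c ∉ ∀r.B possible
2. Hence c : ∀r.B: not entailed.

No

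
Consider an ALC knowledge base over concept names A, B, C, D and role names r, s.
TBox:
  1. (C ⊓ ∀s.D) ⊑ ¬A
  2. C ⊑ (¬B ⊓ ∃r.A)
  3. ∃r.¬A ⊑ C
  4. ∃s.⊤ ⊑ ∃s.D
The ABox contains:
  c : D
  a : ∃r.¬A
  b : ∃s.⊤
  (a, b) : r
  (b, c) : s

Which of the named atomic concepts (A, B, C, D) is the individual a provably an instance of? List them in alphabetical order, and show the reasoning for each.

{C}

1. a : A?  L(a) = {∃r.¬A} ∪ {¬A}
   apply at a: ∃r.¬A⊑C
   open: L(a) ⊇ {C, ¬A, ¬B, ∀s.⊥, ∃r.A, …} (+ ∃-successors) — a ∉ A possible
2. a : B?  L(a) = {∃r.¬A} ∪ {¬B}
   apply at a: ∃r.¬A⊑C
   open: L(a) ⊇ {C, ¬A, ¬B, ∀s.⊥, ∃r.A, …} (+ ∃-successors) — a ∉ B possible
3. a : C?  L(a) = {∃r.¬A} ∪ {¬C}
   clash {C, ¬C} at a — a ∈ C
4. a : D?  L(a) = {∃r.¬A} ∪ {¬D}
   apply at a: ∃r.¬A⊑C
   open: L(a) ⊇ {C, ¬A, ¬B, ¬D, ∀s.⊥, …} (+ ∃-successors) — a ∉ D possible
5. Entailed for a: {C}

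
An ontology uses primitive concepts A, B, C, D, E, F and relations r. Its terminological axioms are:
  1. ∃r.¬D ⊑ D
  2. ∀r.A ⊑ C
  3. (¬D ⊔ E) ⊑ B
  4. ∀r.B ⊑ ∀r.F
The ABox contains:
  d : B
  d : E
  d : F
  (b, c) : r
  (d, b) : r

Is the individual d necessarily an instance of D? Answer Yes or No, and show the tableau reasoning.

1. d : D?  L(d) = {B, E, F} ∪ {¬D}
   open: L(d) ⊇ {B, E, F, ¬D, ∀r.D, …} (+ ∃-successors) — d ∉ D possible
2. Hence d : D: not entailed.

No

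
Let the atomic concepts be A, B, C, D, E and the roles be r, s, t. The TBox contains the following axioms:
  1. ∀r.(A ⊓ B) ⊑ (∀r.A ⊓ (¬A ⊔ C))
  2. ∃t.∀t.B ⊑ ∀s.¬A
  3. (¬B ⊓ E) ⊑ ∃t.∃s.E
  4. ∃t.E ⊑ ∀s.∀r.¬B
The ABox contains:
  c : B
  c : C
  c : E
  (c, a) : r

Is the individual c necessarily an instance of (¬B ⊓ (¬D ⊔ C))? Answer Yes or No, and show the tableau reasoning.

No

1. c : (¬B ⊓ (¬D ⊔ C))?  L(c) = {B, C, E} ∪ {(B ⊔ (D ⊓ ¬C))}
   open: L(c) ⊇ {B, C, E, ∀t.¬E, ∀t.∃t.¬B, …} (+ ∃-successors) — c ∉ (¬B ⊓ (¬D ⊔ C)) possible
2. Hence c : (¬B ⊓ (¬D ⊔ C)): not entailed.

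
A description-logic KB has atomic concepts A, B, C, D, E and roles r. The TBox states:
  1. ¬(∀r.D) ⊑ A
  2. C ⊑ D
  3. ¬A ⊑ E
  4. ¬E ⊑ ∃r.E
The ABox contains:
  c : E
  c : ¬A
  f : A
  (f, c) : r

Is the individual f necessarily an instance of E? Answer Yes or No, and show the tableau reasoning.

1. f : E?  L(f) = {A} ∪ {¬E}
   apply at f: ¬E⊑∃r.E
   open: L(f) ⊇ {A, ¬C, ¬E, ∃r.E} (+ ∃-successors) — f ∉ E possible
2. Hence f : E: not entailed.

No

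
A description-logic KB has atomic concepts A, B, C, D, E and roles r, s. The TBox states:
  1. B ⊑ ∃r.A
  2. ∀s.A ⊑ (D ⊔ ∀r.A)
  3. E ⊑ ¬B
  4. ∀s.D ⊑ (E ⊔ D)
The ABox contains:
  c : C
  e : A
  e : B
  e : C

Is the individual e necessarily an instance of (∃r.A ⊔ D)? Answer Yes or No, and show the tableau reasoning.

Yes

1. e : (∃r.A ⊔ D)?  L(e) = {A, B, C} ∪ {(∀r.¬A ⊓ ¬D)}
   clash {B, ¬B} at e — e ∈ (∃r.A ⊔ D)
2. Hence e : (∃r.A ⊔ D): entailed.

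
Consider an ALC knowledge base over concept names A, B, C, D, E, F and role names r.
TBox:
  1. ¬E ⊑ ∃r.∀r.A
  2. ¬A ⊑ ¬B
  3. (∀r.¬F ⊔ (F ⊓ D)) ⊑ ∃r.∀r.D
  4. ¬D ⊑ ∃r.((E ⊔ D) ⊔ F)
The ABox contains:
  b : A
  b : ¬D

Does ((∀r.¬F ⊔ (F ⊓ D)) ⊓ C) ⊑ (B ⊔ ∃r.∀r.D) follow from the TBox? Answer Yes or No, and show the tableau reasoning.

1. ((∀r.¬F ⊔ (F ⊓ D)) ⊓ C) ⊑ (B ⊔ ∃r.∀r.D)  ⇔  (((∀r.¬F ⊔ (F ⊓ D)) ⊓ C) ⊓ (¬B ⊓ ∀r.∃r.¬D)) unsat w.r.t. T
   all branches close; clash {D, ¬D} at an ∃-successor
2. Hence ((∀r.¬F ⊔ (F ⊓ D)) ⊓ C) ⊑ (B ⊔ ∃r.∀r.D): entailed.

Yes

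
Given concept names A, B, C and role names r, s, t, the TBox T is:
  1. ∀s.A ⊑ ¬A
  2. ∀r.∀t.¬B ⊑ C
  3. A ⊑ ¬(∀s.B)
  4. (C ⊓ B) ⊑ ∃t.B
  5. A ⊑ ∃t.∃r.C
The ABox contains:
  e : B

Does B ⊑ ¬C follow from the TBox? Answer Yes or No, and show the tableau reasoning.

No

1. B ⊑ ¬C  ⇔  (B ⊓ C) unsat w.r.t. T
   open: L(x₀) ⊇ {B, C, ¬A, ∃t.B} (+ ∃-successors)
2. Hence B ⊑ ¬C: not entailed.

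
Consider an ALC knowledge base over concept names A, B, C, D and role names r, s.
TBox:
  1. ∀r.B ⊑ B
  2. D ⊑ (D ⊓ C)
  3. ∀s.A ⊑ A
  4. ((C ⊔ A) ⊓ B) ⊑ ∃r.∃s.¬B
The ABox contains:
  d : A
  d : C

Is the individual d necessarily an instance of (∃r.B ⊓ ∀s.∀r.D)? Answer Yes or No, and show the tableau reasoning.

No

1. d : (∃r.B ⊓ ∀s.∀r.D)?  L(d) = {A, C} ∪ {(∀r.¬B ⊔ ∃s.∃r.¬D)}
   open: L(d) ⊇ {A, C, ¬B, ¬D, ∀r.¬B, …} (+ ∃-successors) — d ∉ (∃r.B ⊓ ∀s.∀r.D) possible
2. Hence d : (∃r.B ⊓ ∀s.∀r.D): not entailed.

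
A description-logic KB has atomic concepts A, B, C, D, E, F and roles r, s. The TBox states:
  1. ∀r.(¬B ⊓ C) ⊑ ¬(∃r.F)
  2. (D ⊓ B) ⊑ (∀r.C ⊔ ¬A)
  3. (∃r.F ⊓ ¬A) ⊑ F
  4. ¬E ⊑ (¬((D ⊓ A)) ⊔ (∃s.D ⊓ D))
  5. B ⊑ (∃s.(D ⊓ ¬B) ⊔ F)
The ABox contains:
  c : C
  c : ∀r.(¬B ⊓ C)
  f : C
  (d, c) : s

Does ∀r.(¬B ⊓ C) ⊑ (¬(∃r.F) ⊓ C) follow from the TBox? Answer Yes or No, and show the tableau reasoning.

No

1. ∀r.(¬B ⊓ C) ⊑ (¬(∃r.F) ⊓ C)  ⇔  (∀r.(¬B ⊓ C) ⊓ (∃r.F ⊔ ¬C)) unsat w.r.t. T
   apply at x₀: ∀r.(¬B ⊓ C)⊑¬(∃r.F)
   open: L(x₀) ⊇ {E, ¬B, ¬C, ¬D, ∀r.(¬B ⊓ C), …}
2. Hence ∀r.(¬B ⊓ C) ⊑ (¬(∃r.F) ⊓ C): not entailed.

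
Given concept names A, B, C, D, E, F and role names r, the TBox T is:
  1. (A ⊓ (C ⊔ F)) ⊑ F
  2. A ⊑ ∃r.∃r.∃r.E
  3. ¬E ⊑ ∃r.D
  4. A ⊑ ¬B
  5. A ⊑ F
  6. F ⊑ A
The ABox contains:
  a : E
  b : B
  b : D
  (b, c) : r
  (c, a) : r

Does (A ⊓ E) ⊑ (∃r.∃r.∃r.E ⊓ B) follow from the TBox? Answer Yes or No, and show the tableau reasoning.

No

1. (A ⊓ E) ⊑ (∃r.∃r.∃r.E ⊓ B)  ⇔  ((A ⊓ E) ⊓ (∀r.∀r.∀r.¬E ⊔ ¬B)) unsat w.r.t. T
   apply at x₀: A⊑∃r.∃r.∃r.E; A⊑¬B; A⊑F
   open: L(x₀) ⊇ {A, E, F, ¬B, ∃r.∃r.∃r.E} (+ ∃-successors)
2. Hence (A ⊓ E) ⊑ (∃r.∃r.∃r.E ⊓ B): not entailed.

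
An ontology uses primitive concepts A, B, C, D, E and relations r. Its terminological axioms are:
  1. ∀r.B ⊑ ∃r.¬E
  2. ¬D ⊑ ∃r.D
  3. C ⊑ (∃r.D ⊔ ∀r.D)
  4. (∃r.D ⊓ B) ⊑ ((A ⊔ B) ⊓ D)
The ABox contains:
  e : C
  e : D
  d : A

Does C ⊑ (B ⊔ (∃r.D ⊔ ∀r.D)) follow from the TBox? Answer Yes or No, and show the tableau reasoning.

1. C ⊑ (B ⊔ (∃r.D ⊔ ∀r.D))  ⇔  (C ⊓ (¬B ⊓ (∀r.¬D ⊓ ∃r.¬D))) unsat w.r.t. T
   all branches close; clash {B, ¬B} at x₀
2. Hence C ⊑ (B ⊔ (∃r.D ⊔ ∀r.D)): entailed.

Yes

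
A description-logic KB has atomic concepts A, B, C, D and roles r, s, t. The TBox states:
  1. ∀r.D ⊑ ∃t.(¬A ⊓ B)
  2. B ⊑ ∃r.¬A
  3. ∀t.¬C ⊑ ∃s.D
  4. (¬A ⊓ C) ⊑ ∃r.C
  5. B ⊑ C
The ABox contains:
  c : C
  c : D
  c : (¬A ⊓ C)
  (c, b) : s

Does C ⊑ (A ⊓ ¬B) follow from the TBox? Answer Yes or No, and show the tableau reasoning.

1. C ⊑ (A ⊓ ¬B)  ⇔  (C ⊓ (¬A ⊔ B)) unsat w.r.t. T
   open: L(x₀) ⊇ {C, ¬A, ¬B, ∃r.C, ∃r.¬D, …} (+ ∃-successors)
2. Hence C ⊑ (A ⊓ ¬B): not entailed.

No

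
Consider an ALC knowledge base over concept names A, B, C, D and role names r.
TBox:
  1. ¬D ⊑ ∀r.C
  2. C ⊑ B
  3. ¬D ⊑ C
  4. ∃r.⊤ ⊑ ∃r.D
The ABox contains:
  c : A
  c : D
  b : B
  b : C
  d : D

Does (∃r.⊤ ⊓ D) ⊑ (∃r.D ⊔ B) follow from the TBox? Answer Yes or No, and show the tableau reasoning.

1. (∃r.⊤ ⊓ D) ⊑ (∃r.D ⊔ B)  ⇔  ((∃r.⊤ ⊓ D) ⊓ (∀r.¬D ⊓ ¬B)) unsat w.r.t. T
   all branches close; clash {B, ¬B} at x₀
2. Hence (∃r.⊤ ⊓ D) ⊑ (∃r.D ⊔ B): entailed.

Yes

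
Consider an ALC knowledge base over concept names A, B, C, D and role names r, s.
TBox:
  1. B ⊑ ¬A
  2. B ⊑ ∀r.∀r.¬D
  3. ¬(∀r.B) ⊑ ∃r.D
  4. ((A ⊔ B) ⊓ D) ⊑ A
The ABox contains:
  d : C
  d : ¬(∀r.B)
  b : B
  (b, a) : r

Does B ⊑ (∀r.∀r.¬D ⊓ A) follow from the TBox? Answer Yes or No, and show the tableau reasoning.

No

1. B ⊑ (∀r.∀r.¬D ⊓ A)  ⇔  (B ⊓ (∃r.∃r.D ⊔ ¬A)) unsat w.r.t. T
   apply at x₀: B⊑¬A; B⊑∀r.∀r.¬D
   open: L(x₀) ⊇ {B, ¬A, ¬D, ∀r.B, ∀r.∀r.¬D}
2. Hence B ⊑ (∀r.∀r.¬D ⊓ A): not entailed.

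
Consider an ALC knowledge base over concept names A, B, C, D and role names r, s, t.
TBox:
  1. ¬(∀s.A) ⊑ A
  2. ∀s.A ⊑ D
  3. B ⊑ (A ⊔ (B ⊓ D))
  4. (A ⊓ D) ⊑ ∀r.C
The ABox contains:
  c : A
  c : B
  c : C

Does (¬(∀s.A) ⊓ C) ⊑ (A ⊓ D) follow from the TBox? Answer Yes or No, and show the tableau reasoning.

1. (¬(∀s.A) ⊓ C) ⊑ (A ⊓ D)  ⇔  ((∃s.¬A ⊓ C) ⊓ (¬A ⊔ ¬D)) unsat w.r.t. T
   apply at x₀: ¬(∀s.A)⊑A
   open: L(x₀) ⊇ {A, C, ¬B, ¬D, ∃s.¬A} (+ ∃-successors)
2. Hence (¬(∀s.A) ⊓ C) ⊑ (A ⊓ D): not entailed.

No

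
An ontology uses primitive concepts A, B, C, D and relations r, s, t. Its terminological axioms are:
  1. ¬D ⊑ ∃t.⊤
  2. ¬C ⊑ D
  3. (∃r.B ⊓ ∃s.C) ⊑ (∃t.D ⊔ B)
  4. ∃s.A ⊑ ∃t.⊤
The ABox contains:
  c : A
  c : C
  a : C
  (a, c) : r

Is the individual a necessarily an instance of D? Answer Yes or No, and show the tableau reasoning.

1. a : D?  L(a) = {C} ∪ {¬D}
   apply at a: ¬D⊑∃t.⊤
   open: L(a) ⊇ {C, ¬D, ∀r.¬B, ∃t.⊤} (+ ∃-successors) — a ∉ D possible
2. Hence a : D: not entailed.

No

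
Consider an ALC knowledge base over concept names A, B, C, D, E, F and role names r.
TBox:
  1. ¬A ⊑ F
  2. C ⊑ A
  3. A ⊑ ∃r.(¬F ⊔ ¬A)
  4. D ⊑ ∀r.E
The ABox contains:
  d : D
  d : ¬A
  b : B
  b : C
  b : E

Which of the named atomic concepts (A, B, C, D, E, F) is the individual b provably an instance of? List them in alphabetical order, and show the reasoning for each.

{A, B, C, E}

1. b : A?  L(b) = {B, C, E} ∪ {¬A}
   clash {A, ¬A} at b — b ∈ A
2. b : B?  L(b) = {B, C, E} ∪ {¬B}
   clash {B, ¬B} at b — b ∈ B
3. b : C?  L(b) = {B, C, E} ∪ {¬C}
   clash {C, ¬C} at b — b ∈ C
4. b : D?  L(b) = {B, C, E} ∪ {¬D}
   apply at b: C⊑A
   open: L(b) ⊇ {A, B, C, E, ¬D, …} (+ ∃-successors) — b ∉ D possible
5. b : E?  L(b) = {B, C, E} ∪ {¬E}
   clash {E, ¬E} at b — b ∈ E
6. b : F?  L(b) = {B, C, E} ∪ {¬F}
   apply at b: C⊑A
   open: L(b) ⊇ {A, B, C, E, ¬D, …} (+ ∃-successors) — b ∉ F possible
7. Entailed for b: {A, B, C, E}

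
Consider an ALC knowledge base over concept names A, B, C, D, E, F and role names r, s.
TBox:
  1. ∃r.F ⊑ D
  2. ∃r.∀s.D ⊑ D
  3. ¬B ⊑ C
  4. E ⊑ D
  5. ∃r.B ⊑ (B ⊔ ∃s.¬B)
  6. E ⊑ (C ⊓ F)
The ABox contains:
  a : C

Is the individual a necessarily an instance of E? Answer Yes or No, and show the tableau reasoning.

No

1. a : E?  L(a) = {C} ∪ {¬E}
   open: L(a) ⊇ {C, ¬E, ∀r.¬B, ∀r.¬F, ∀r.∃s.¬D} — a ∉ E possible
2. Hence a : E: not entailed.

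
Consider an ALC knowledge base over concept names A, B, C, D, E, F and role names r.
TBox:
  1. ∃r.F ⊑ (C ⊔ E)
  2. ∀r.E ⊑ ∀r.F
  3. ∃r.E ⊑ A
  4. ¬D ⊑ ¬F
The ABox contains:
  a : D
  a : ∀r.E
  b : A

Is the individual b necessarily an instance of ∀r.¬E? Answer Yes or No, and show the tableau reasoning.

No

1. b : ∀r.¬E?  L(b) = {A} ∪ {∃r.E}
   open: L(b) ⊇ {A, D, ∀r.¬F, ∃r.E, ∃r.¬E} (+ ∃-successors) — b ∉ ∀r.¬E possible
2. Hence b : ∀r.¬E: not entailed.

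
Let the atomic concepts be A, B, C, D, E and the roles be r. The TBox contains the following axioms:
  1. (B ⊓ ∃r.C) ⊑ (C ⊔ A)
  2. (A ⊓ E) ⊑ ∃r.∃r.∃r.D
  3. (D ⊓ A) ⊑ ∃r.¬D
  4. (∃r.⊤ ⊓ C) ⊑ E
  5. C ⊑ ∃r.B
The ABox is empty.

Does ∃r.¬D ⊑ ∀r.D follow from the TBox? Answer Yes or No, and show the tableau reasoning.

No

1. ∃r.¬D ⊑ ∀r.D  ⇔  (∃r.¬D ⊓ ∃r.¬D) unsat w.r.t. T
   open: L(x₀) ⊇ {¬A, ¬B, ¬C, ∃r.¬D} (+ ∃-successors)
2. Hence ∃r.¬D ⊑ ∀r.D: not entailed.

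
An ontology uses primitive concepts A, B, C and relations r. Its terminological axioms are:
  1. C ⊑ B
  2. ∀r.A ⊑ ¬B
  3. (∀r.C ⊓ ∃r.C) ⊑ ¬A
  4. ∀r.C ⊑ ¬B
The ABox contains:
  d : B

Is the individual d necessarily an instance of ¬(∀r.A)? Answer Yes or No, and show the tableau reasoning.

Yes

1. d : ¬(∀r.A)?  L(d) = {B} ∪ {∀r.A}
   clash {B, ¬B} at d — d ∈ ¬(∀r.A)
2. Hence d : ¬(∀r.A): entailed.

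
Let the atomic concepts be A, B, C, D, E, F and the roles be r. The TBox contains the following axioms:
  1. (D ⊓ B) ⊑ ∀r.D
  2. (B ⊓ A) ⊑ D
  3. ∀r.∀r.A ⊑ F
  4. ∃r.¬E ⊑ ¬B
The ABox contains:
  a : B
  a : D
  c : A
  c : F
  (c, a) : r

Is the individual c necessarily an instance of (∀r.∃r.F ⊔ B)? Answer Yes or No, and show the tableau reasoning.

1. c : (∀r.∃r.F ⊔ B)?  L(c) = {A, F} ∪ {(∃r.∀r.¬F ⊓ ¬B)}
   open: L(c) ⊇ {A, F, ¬B, ∃r.∀r.¬F} (+ ∃-successors) — c ∉ (∀r.∃r.F ⊔ B) possible
2. Hence c : (∀r.∃r.F ⊔ B): not entailed.

No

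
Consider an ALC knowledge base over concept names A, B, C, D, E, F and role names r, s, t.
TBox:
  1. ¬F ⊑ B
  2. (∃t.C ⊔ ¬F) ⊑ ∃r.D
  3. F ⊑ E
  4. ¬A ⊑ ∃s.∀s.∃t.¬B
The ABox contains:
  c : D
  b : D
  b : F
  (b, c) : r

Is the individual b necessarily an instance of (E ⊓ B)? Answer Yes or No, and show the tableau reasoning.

1. b : (E ⊓ B)?  L(b) = {D, F} ∪ {(¬E ⊔ ¬B)}
   apply at b: F⊑E
   open: L(b) ⊇ {A, D, E, F, ¬B, …} — b ∉ (E ⊓ B) possible
2. Hence b : (E ⊓ B): not entailed.

No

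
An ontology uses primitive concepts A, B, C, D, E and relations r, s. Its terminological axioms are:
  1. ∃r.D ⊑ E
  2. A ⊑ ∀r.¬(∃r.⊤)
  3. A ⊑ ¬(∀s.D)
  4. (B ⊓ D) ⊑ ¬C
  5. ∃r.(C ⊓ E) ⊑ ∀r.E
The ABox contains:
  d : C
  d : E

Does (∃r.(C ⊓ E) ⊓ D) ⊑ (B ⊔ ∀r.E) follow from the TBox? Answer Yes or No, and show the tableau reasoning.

1. (∃r.(C ⊓ E) ⊓ D) ⊑ (B ⊔ ∀r.E)  ⇔  ((∃r.(C ⊓ E) ⊓ D) ⊓ (¬B ⊓ ∃r.¬E)) unsat w.r.t. T
   all branches close; clash {E, ¬E} at an ∃-successor
2. Hence (∃r.(C ⊓ E) ⊓ D) ⊑ (B ⊔ ∀r.E): entailed.

Yes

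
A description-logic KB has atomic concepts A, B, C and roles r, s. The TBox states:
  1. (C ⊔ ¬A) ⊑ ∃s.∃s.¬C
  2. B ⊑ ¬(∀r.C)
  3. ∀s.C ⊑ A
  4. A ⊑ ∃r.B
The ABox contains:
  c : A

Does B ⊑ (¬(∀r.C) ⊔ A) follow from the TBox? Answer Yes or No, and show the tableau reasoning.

Yes

1. B ⊑ (¬(∀r.C) ⊔ A)  ⇔  (B ⊓ (∀r.C ⊓ ¬A)) unsat w.r.t. T
   all branches close; clash {A, ¬A} at x₀
2. Hence B ⊑ (¬(∀r.C) ⊔ A): entailed.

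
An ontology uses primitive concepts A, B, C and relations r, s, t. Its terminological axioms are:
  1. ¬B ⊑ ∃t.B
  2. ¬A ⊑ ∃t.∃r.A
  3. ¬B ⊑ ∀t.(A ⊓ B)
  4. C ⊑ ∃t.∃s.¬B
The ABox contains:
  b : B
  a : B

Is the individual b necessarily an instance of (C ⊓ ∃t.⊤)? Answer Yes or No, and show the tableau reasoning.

No

1. b : (C ⊓ ∃t.⊤)?  L(b) = {B} ∪ {(¬C ⊔ ∀t.⊥)}
   open: L(b) ⊇ {A, B, ¬C} — b ∉ (C ⊓ ∃t.⊤) possible
2. Hence b : (C ⊓ ∃t.⊤): not entailed.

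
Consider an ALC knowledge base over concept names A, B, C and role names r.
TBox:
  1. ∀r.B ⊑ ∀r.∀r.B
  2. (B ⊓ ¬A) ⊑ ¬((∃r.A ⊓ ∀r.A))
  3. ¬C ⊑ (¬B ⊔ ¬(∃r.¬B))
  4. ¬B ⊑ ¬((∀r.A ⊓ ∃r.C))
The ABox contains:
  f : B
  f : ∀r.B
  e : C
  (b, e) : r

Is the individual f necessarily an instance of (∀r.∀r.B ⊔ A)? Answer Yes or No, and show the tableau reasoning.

Yes

1. f : (∀r.∀r.B ⊔ A)?  L(f) = {B, ∀r.B} ∪ {(∃r.∃r.¬B ⊓ ¬A)}
   clash {B, ¬B} at an ∃-successor — f ∈ (∀r.∀r.B ⊔ A)
2. Hence f : (∀r.∀r.B ⊔ A): entailed.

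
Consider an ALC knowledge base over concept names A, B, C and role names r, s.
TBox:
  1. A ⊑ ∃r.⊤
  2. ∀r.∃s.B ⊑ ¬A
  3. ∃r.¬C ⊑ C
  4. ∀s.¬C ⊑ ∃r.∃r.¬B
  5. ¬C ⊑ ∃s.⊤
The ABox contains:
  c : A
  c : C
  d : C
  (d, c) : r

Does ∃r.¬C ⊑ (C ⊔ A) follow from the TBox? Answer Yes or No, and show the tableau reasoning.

1. ∃r.¬C ⊑ (C ⊔ A)  ⇔  (∃r.¬C ⊓ (¬C ⊓ ¬A)) unsat w.r.t. T
   all branches close; clash {C, ¬C} at x₀
2. Hence ∃r.¬C ⊑ (C ⊔ A): entailed.

Yes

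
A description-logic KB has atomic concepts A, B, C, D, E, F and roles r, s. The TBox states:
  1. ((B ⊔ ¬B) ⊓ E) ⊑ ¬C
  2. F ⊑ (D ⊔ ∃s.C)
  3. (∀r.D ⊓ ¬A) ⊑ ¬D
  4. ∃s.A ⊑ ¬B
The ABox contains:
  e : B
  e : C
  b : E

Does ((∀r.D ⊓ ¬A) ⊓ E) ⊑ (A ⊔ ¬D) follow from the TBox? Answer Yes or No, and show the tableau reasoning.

1. ((∀r.D ⊓ ¬A) ⊓ E) ⊑ (A ⊔ ¬D)  ⇔  (((∀r.D ⊓ ¬A) ⊓ E) ⊓ (¬A ⊓ D)) unsat w.r.t. T
   all branches close; clash {D, ¬D} at x₀
2. Hence ((∀r.D ⊓ ¬A) ⊓ E) ⊑ (A ⊔ ¬D): entailed.

Yes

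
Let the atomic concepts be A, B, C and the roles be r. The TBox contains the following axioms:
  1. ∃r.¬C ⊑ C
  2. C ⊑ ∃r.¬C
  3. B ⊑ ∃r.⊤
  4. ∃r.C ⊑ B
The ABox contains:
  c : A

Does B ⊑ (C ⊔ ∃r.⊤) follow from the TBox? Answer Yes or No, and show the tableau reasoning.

1. B ⊑ (C ⊔ ∃r.⊤)  ⇔  (B ⊓ (¬C ⊓ ∀r.⊥)) unsat w.r.t. T
   all branches close; clash {C, ¬C} at x₀
2. Hence B ⊑ (C ⊔ ∃r.⊤): entailed.

Yes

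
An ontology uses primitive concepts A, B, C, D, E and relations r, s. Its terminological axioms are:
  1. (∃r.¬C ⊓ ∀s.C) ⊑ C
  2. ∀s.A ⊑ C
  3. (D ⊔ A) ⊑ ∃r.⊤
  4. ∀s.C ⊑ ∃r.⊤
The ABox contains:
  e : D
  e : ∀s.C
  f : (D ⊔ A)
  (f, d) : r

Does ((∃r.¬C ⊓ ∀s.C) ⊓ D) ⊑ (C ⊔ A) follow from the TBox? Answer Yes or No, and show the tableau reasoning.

1. ((∃r.¬C ⊓ ∀s.C) ⊓ D) ⊑ (C ⊔ A)  ⇔  (((∃r.¬C ⊓ ∀s.C) ⊓ D) ⊓ (¬C ⊓ ¬A)) unsat w.r.t. T
   all branches close; clash {C, ¬C} at x₀
2. Hence ((∃r.¬C ⊓ ∀s.C) ⊓ D) ⊑ (C ⊔ A): entailed.

Yes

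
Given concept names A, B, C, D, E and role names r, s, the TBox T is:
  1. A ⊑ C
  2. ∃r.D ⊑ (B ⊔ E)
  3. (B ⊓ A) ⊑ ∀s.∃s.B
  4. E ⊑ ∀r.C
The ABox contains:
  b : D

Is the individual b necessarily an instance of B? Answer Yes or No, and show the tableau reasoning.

No

1. b : B?  L(b) = {D} ∪ {¬B}
   open: L(b) ⊇ {D, ¬A, ¬B, ¬E, ∀r.¬D} — b ∉ B possible
2. Hence b : B: not entailed.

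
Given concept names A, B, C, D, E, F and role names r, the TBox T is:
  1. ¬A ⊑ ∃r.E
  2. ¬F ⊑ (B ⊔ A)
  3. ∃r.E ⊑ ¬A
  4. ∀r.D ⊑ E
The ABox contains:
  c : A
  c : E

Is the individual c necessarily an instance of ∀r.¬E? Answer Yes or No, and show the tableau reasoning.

1. c : ∀r.¬E?  L(c) = {A, E} ∪ {∃r.E}
   clash {A, ¬A} at c — c ∈ ∀r.¬E
2. Hence c : ∀r.¬E: entailed.

Yes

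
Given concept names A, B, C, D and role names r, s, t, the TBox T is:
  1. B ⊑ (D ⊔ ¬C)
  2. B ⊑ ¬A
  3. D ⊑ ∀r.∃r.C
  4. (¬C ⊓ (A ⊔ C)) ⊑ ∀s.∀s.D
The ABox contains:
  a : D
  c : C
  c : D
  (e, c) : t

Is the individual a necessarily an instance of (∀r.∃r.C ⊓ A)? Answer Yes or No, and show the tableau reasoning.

1. a : (∀r.∃r.C ⊓ A)?  L(a) = {D} ∪ {(∃r.∀r.¬C ⊔ ¬A)}
   apply at a: D⊑∀r.∃r.C
   open: L(a) ⊇ {C, D, ¬A, ¬B, ∀r.∃r.C} — a ∉ (∀r.∃r.C ⊓ A) possible
2. Hence a : (∀r.∃r.C ⊓ A): not entailed.

No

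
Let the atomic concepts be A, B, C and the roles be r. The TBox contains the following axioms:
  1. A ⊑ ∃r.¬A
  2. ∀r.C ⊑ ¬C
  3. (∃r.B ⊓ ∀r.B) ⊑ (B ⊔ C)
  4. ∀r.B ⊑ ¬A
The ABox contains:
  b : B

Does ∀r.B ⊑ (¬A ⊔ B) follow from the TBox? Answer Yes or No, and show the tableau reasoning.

1. ∀r.B ⊑ (¬A ⊔ B)  ⇔  (∀r.B ⊓ (A ⊓ ¬B)) unsat w.r.t. T
   all branches close; clash {A, ¬A} at x₀
2. Hence ∀r.B ⊑ (¬A ⊔ B): entailed.

Yes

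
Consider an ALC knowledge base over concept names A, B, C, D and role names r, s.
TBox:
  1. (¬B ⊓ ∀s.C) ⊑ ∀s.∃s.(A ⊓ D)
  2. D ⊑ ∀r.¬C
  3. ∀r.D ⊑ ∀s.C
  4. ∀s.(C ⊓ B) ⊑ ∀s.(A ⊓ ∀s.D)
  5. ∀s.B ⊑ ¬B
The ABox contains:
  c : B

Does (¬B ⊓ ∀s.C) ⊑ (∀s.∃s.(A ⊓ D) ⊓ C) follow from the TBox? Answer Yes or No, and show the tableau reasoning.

1. (¬B ⊓ ∀s.C) ⊑ (∀s.∃s.(A ⊓ D) ⊓ C)  ⇔  ((¬B ⊓ ∀s.C) ⊓ (∃s.∀s.(¬A ⊔ ¬D) ⊔ ¬C)) unsat w.r.t. T
   apply at x₀: (¬B ⊓ ∀s.C)⊑∀s.∃s.(A ⊓ D)
   open: L(x₀) ⊇ {¬B, ¬C, ¬D, ∀s.C, ∀s.∃s.(A ⊓ D), …} (+ ∃-successors)
2. Hence (¬B ⊓ ∀s.C) ⊑ (∀s.∃s.(A ⊓ D) ⊓ C): not entailed.

No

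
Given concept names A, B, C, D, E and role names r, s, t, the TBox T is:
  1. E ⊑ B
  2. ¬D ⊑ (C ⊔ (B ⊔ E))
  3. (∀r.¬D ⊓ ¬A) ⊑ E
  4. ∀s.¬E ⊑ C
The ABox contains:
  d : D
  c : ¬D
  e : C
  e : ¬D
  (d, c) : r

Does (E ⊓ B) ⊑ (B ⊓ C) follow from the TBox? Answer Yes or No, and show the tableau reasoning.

No

1. (E ⊓ B) ⊑ (B ⊓ C)  ⇔  ((E ⊓ B) ⊓ (¬B ⊔ ¬C)) unsat w.r.t. T
   open: L(x₀) ⊇ {B, D, E, ¬C, ∃s.E} (+ ∃-successors)
2. Hence (E ⊓ B) ⊑ (B ⊓ C): not entailed.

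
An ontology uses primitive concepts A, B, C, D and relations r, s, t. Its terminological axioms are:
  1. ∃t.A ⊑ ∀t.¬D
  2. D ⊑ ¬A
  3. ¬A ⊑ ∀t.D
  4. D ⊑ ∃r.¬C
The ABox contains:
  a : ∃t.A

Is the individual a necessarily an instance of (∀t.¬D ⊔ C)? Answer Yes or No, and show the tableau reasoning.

Yes

1. a : (∀t.¬D ⊔ C)?  L(a) = {∃t.A} ∪ {(∃t.D ⊓ ¬C)}
   clash {D, ¬D} at an ∃-successor — a ∈ (∀t.¬D ⊔ C)
2. Hence a : (∀t.¬D ⊔ C): entailed.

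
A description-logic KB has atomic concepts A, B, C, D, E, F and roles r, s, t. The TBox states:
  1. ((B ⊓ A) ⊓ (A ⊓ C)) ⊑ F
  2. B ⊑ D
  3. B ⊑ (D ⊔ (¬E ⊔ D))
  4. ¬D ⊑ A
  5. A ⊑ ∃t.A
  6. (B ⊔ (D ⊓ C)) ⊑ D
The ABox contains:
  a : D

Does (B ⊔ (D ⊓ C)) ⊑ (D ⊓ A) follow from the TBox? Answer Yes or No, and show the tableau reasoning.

1. (B ⊔ (D ⊓ C)) ⊑ (D ⊓ A)  ⇔  ((B ⊔ (D ⊓ C)) ⊓ (¬D ⊔ ¬A)) unsat w.r.t. T
   apply at x₀: (B ⊔ (D ⊓ C))⊑D
   open: L(x₀) ⊇ {B, D, ¬A}
2. Hence (B ⊔ (D ⊓ C)) ⊑ (D ⊓ A): not entailed.

No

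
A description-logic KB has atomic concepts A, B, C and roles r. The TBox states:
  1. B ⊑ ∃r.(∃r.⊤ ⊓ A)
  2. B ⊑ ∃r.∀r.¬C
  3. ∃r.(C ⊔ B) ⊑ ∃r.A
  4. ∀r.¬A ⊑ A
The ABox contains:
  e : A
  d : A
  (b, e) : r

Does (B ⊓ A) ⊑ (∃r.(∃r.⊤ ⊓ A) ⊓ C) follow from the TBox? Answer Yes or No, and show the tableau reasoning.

1. (B ⊓ A) ⊑ (∃r.(∃r.⊤ ⊓ A) ⊓ C)  ⇔  ((B ⊓ A) ⊓ (∀r.(∀r.⊥ ⊔ ¬A) ⊔ ¬C)) unsat w.r.t. T
   apply at x₀: B⊑∃r.(∃r.⊤ ⊓ A); B⊑∃r.∀r.¬C
   open: L(x₀) ⊇ {A, B, ¬C, ∀r.(¬C ⊓ ¬B), ∃r.(∃r.⊤ ⊓ A), …} (+ ∃-successors)
2. Hence (B ⊓ A) ⊑ (∃r.(∃r.⊤ ⊓ A) ⊓ C): not entailed.

No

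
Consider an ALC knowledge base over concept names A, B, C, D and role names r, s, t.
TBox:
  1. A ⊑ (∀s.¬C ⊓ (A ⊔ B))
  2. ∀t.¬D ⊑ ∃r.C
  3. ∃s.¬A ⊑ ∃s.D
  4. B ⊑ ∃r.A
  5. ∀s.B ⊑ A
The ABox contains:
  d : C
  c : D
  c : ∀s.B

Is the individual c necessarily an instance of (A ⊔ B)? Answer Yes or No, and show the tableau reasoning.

1. c : (A ⊔ B)?  L(c) = {D, ∀s.B} ∪ {(¬A ⊓ ¬B)}
   clash {A, ¬A} at c — c ∈ (A ⊔ B)
2. Hence c : (A ⊔ B): entailed.

Yes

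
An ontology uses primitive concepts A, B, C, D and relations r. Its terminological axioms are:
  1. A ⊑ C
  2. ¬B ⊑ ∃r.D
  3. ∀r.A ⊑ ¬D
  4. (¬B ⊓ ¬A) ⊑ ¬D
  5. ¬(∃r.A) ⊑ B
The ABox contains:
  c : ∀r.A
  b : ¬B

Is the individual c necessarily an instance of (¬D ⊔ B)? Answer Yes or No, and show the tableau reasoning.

Yes

1. c : (¬D ⊔ B)?  L(c) = {∀r.A} ∪ {(D ⊓ ¬B)}
   clash {D, ¬D} at c — c ∈ (¬D ⊔ B)
2. Hence c : (¬D ⊔ B): entailed.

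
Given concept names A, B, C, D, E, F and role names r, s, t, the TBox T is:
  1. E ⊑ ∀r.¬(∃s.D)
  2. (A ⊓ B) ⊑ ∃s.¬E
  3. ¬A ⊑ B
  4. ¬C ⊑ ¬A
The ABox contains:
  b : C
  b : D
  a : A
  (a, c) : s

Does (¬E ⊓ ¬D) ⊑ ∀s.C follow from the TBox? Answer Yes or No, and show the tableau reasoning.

No

1. (¬E ⊓ ¬D) ⊑ ∀s.C  ⇔  ((¬E ⊓ ¬D) ⊓ ∃s.¬C) unsat w.r.t. T
   open: L(x₀) ⊇ {A, C, ¬B, ¬D, ¬E, …} (+ ∃-successors)
2. Hence (¬E ⊓ ¬D) ⊑ ∀s.C: not entailed.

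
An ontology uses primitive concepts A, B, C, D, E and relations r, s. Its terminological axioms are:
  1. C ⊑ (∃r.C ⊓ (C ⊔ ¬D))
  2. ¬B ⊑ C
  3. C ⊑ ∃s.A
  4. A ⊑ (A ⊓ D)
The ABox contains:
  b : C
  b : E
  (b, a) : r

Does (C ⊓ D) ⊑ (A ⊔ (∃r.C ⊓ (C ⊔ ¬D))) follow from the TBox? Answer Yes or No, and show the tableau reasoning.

1. (C ⊓ D) ⊑ (A ⊔ (∃r.C ⊓ (C ⊔ ¬D)))  ⇔  ((C ⊓ D) ⊓ (¬A ⊓ (∀r.¬C ⊔ (¬C ⊓ D)))) unsat w.r.t. T
   all branches close; clash {C, ¬C} at x₀
2. Hence (C ⊓ D) ⊑ (A ⊔ (∃r.C ⊓ (C ⊔ ¬D))): entailed.

Yes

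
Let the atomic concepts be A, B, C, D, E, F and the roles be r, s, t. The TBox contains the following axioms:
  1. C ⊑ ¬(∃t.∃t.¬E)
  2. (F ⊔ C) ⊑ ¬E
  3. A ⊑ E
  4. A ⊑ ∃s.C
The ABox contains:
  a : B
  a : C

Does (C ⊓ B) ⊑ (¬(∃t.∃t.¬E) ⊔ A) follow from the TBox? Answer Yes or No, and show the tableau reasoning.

Yes

1. (C ⊓ B) ⊑ (¬(∃t.∃t.¬E) ⊔ A)  ⇔  ((C ⊓ B) ⊓ (∃t.∃t.¬E ⊓ ¬A)) unsat w.r.t. T
   all branches close; clash {E, ¬E} at an ∃-successor
2. Hence (C ⊓ B) ⊑ (¬(∃t.∃t.¬E) ⊔ A): entailed.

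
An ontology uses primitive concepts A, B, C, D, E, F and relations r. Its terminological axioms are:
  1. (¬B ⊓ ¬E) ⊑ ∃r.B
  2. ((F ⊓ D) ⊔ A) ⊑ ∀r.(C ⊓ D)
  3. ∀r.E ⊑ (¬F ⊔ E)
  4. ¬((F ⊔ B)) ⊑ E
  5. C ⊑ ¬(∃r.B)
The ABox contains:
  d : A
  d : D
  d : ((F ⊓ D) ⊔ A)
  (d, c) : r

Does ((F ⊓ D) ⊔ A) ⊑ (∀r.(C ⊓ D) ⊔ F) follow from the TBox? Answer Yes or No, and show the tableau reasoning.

Yes

1. ((F ⊓ D) ⊔ A) ⊑ (∀r.(C ⊓ D) ⊔ F)  ⇔  (((F ⊓ D) ⊔ A) ⊓ (∃r.(¬C ⊔ ¬D) ⊓ ¬F)) unsat w.r.t. T
   all branches close; clash {D, ¬D} at an ∃-successor
2. Hence ((F ⊓ D) ⊔ A) ⊑ (∀r.(C ⊓ D) ⊔ F): entailed.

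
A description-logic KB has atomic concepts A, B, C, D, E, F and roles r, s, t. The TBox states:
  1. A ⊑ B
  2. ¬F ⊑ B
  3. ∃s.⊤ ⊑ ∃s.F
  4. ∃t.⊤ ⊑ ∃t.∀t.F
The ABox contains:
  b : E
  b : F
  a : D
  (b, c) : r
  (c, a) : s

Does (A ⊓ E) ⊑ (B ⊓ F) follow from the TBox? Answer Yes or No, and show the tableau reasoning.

1. (A ⊓ E) ⊑ (B ⊓ F)  ⇔  ((A ⊓ E) ⊓ (¬B ⊔ ¬F)) unsat w.r.t. T
   apply at x₀: A⊑B
   open: L(x₀) ⊇ {A, B, E, ¬F, ∀s.⊥, …}
2. Hence (A ⊓ E) ⊑ (B ⊓ F): not entailed.

No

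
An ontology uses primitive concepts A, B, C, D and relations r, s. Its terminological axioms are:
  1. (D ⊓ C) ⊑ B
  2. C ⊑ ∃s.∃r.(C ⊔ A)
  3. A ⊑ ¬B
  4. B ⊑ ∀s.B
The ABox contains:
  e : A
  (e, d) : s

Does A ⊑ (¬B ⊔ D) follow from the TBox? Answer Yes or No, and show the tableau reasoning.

Yes

1. A ⊑ (¬B ⊔ D)  ⇔  (A ⊓ (B ⊓ ¬D)) unsat w.r.t. T
   all branches close; clash {B, ¬B} at x₀
2. Hence A ⊑ (¬B ⊔ D): entailed.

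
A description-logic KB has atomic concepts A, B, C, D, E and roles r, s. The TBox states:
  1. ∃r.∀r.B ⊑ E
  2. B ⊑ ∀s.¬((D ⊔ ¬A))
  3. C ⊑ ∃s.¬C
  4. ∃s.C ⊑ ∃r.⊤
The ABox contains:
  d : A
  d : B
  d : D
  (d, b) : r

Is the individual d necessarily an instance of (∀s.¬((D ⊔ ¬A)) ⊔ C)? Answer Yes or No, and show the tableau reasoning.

Yes

1. d : (∀s.¬((D ⊔ ¬A)) ⊔ C)?  L(d) = {A, B, D} ∪ {(∃s.(D ⊔ ¬A) ⊓ ¬C)}
   clash {A, ¬A} at an ∃-successor — d ∈ (∀s.¬((D ⊔ ¬A)) ⊔ C)
2. Hence d : (∀s.¬((D ⊔ ¬A)) ⊔ C): entailed.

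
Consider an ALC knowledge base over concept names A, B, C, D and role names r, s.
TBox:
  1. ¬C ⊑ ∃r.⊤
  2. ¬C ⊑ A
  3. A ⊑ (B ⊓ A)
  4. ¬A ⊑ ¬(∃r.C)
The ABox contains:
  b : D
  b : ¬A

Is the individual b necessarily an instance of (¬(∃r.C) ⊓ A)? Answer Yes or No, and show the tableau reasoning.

1. b : (¬(∃r.C) ⊓ A)?  L(b) = {D, ¬A} ∪ {(∃r.C ⊔ ¬A)}
   apply at b: ¬A⊑¬(∃r.C)
   open: L(b) ⊇ {C, D, ¬A, ∀r.¬C} — b ∉ (¬(∃r.C) ⊓ A) possible
2. Hence b : (¬(∃r.C) ⊓ A): not entailed.

No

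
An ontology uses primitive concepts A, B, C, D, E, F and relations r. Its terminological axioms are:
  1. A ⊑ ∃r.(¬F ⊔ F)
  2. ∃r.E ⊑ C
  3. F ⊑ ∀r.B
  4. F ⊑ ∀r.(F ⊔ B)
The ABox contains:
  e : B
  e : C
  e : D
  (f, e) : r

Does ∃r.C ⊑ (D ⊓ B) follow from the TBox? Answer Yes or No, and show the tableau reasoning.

1. ∃r.C ⊑ (D ⊓ B)  ⇔  (∃r.C ⊓ (¬D ⊔ ¬B)) unsat w.r.t. T
   open: L(x₀) ⊇ {¬A, ¬D, ¬F, ∀r.¬E, ∃r.C} (+ ∃-successors)
2. Hence ∃r.C ⊑ (D ⊓ B): not entailed.

No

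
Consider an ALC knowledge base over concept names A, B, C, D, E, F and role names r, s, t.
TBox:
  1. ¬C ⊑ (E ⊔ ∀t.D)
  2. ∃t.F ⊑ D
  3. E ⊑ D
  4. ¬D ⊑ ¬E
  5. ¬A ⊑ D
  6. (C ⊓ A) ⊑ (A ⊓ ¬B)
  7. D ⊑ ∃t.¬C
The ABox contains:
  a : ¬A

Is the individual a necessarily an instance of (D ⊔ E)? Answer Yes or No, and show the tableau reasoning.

1. a : (D ⊔ E)?  L(a) = {¬A} ∪ {(¬D ⊓ ¬E)}
   clash {D, ¬D} at a — a ∈ (D ⊔ E)
2. Hence a : (D ⊔ E): entailed.

Yes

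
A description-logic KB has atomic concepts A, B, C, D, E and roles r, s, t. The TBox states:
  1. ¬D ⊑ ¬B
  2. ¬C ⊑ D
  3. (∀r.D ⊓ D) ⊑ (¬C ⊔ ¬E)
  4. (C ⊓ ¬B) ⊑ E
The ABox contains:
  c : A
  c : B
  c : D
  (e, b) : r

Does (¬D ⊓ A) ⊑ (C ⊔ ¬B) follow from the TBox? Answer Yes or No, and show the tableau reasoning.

1. (¬D ⊓ A) ⊑ (C ⊔ ¬B)  ⇔  ((¬D ⊓ A) ⊓ (¬C ⊓ B)) unsat w.r.t. T
   all branches close; clash {D, ¬D} at x₀
2. Hence (¬D ⊓ A) ⊑ (C ⊔ ¬B): entailed.

Yes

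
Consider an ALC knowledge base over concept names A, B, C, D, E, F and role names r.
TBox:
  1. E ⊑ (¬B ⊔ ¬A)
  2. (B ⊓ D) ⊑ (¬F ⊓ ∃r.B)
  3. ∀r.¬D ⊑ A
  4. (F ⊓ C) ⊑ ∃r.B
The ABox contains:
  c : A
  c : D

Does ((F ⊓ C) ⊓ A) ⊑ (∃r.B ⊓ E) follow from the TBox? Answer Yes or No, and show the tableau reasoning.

1. ((F ⊓ C) ⊓ A) ⊑ (∃r.B ⊓ E)  ⇔  (((F ⊓ C) ⊓ A) ⊓ (∀r.¬B ⊔ ¬E)) unsat w.r.t. T
   apply at x₀: (F ⊓ C)⊑∃r.B
   open: L(x₀) ⊇ {A, C, F, ¬B, ¬E, …} (+ ∃-successors)
2. Hence ((F ⊓ C) ⊓ A) ⊑ (∃r.B ⊓ E): not entailed.

No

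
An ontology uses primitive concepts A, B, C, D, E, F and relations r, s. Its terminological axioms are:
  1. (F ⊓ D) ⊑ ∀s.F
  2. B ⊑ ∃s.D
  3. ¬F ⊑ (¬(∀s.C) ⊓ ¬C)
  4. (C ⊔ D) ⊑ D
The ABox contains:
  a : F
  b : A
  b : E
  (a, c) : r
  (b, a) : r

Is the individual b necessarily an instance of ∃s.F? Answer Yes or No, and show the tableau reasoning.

No

1. b : ∃s.F?  L(b) = {A, E} ∪ {∀s.¬F}
   open: L(b) ⊇ {A, E, F, ¬B, ¬C, …} — b ∉ ∃s.F possible
2. Hence b : ∃s.F: not entailed.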